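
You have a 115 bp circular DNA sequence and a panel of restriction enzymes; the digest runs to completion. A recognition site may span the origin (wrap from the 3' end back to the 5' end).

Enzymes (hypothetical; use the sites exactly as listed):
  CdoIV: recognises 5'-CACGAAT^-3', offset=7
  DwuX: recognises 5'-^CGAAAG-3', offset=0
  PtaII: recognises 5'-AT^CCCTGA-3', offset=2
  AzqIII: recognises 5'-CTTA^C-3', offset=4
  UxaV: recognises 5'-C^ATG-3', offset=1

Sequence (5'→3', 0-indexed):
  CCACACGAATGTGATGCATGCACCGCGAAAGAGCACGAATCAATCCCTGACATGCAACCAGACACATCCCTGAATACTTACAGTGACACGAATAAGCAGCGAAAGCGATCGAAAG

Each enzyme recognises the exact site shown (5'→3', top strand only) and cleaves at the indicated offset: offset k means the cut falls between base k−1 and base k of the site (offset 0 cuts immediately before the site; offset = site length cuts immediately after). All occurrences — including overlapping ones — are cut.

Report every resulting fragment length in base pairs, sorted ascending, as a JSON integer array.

Scan for sites:
  CdoIV (CACGAAT, off=7): starts [3, 33, 86] → cuts [10, 40, 93]
  DwuX (CGAAAG, off=0): starts [25, 99, 109] → cuts [25, 99, 109]
  PtaII (ATCCCTGA, off=2): starts [42, 65] → cuts [44, 67]
  AzqIII (CTTAC, off=4): starts [76] → cuts [80]
  UxaV (CATG, off=1): starts [16, 50] → cuts [17, 51]

All cut coordinates (distinct, sorted): [10, 17, 25, 40, 44, 51, 67, 80, 93, 99, 109]

Fragments:
  10→17: 7 bp
  17→25: 8 bp
  25→40: 15 bp
  40→44: 4 bp
  44→51: 7 bp
  51→67: 16 bp
  67→80: 13 bp
  80→93: 13 bp
  93→99: 6 bp
  99→109: 10 bp
  109→10 (wrap): 115-109+10 = 16 bp

[4,6,7,7,8,10,13,13,15,16,16]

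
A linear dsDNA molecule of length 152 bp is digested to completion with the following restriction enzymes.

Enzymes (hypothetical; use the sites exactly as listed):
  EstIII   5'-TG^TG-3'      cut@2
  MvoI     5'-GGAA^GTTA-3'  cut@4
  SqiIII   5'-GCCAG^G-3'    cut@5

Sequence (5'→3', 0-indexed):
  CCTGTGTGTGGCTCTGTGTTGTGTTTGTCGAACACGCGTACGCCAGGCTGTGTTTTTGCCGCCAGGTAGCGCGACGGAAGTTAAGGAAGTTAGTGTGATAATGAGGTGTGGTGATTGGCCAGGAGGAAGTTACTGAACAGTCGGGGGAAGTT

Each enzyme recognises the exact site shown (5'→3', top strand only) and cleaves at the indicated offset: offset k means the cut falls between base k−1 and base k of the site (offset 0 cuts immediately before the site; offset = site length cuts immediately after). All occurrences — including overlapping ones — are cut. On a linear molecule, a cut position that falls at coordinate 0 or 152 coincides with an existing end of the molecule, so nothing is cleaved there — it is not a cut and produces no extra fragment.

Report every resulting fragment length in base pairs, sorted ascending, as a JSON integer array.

[2,2,4,4,5,6,7,8,9,13,14,14,15,24,25]

Site scan:
  EstIII TGTG/2: at [2, 4, 6, 14, 19, 48, 93, 106] ⇒ [4, 6, 8, 16, 21, 50, 95, 108]
  MvoI GGAAGTTA/4: at [75, 84, 124] ⇒ [79, 88, 128]
  SqiIII GCCAGG/5: at [41, 60, 117] ⇒ [46, 65, 122]

All cut coordinates (distinct, sorted): [4, 6, 8, 16, 21, 46, 50, 65, 79, 88, 95, 108, 122, 128]

Fragment lengths:
  [0,4): 4 bp
  [4,6): 2 bp
  [6,8): 2 bp
  [8,16): 8 bp
  [16,21): 5 bp
  [21,46): 25 bp
  [46,50): 4 bp
  [50,65): 15 bp
  [65,79): 14 bp
  [79,88): 9 bp
  [88,95): 7 bp
  [95,108): 13 bp
  [108,122): 14 bp
  [122,128): 6 bp
  [128,152): 24 bp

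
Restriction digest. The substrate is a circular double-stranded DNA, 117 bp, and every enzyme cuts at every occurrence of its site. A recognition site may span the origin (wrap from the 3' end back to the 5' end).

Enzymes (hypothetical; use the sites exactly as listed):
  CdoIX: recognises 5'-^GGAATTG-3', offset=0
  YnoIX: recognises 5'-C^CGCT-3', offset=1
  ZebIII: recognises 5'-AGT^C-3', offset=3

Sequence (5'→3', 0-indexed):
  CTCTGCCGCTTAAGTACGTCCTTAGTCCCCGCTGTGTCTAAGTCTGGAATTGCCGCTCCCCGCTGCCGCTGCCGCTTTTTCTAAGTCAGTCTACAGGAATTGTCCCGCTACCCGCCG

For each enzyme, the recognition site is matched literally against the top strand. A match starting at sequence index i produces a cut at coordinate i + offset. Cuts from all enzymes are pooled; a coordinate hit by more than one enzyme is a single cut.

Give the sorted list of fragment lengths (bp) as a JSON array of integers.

Site scan:
  CdoIX (GGAATTG, off=0): starts [45, 95] → cuts [45, 95]
  YnoIX (CCGCT, off=1): starts [5, 28, 52, 59, 65, 71, 104, 114] → cuts [6, 29, 53, 60, 66, 72, 105, 115]
  ZebIII (AGTC, off=3): starts [23, 40, 83, 87] → cuts [26, 43, 86, 90]

All cut coordinates (distinct, sorted): [6, 26, 29, 43, 45, 53, 60, 66, 72, 86, 90, 95, 105, 115]

Fragments:
  6→26: 20 bp
  26→29: 3 bp
  29→43: 14 bp
  43→45: 2 bp
  45→53: 8 bp
  53→60: 7 bp
  60→66: 6 bp
  66→72: 6 bp
  72→86: 14 bp
  86→90: 4 bp
  90→95: 5 bp
  95→105: 10 bp
  105→115: 10 bp
  115→6 (wrap): 117-115+6 = 8 bp

[2,3,4,5,6,6,7,8,8,10,10,14,14,20]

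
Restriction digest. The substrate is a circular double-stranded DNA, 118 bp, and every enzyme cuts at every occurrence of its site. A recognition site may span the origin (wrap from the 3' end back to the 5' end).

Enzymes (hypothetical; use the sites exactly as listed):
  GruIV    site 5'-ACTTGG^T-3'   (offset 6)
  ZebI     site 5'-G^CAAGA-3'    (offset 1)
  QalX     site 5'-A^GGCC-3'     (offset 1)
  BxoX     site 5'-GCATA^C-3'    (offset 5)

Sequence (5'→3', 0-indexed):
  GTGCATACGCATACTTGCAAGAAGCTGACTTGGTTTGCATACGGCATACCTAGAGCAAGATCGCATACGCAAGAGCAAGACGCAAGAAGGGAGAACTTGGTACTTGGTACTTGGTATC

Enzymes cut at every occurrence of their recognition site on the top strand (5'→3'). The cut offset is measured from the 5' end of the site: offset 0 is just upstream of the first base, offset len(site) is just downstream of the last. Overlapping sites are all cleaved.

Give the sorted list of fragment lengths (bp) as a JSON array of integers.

Scan for sites:
  GruIV (ACTTGGT, off=6): starts [27, 94, 101, 108] → cuts [33, 100, 107, 114]
  ZebI (GCAAGA, off=1): starts [16, 54, 68, 74, 81] → cuts [17, 55, 69, 75, 82]
  QalX (AGGCC, off=1): no sites
  BxoX (GCATAC, off=5): starts [2, 8, 36, 43, 62] → cuts [7, 13, 41, 48, 67]

Pooled cuts: [7, 13, 17, 33, 41, 48, 55, 67, 69, 75, 82, 100, 107, 114]

Fragment lengths:
  7→13: 6 bp
  13→17: 4 bp
  17→33: 16 bp
  33→41: 8 bp
  41→48: 7 bp
  48→55: 7 bp
  55→67: 12 bp
  67→69: 2 bp
  69→75: 6 bp
  75→82: 7 bp
  82→100: 18 bp
  100→107: 7 bp
  107→114: 7 bp
  114→7 (wrap): 118-114+7 = 11 bp

[2,4,6,6,7,7,7,7,7,8,11,12,16,18]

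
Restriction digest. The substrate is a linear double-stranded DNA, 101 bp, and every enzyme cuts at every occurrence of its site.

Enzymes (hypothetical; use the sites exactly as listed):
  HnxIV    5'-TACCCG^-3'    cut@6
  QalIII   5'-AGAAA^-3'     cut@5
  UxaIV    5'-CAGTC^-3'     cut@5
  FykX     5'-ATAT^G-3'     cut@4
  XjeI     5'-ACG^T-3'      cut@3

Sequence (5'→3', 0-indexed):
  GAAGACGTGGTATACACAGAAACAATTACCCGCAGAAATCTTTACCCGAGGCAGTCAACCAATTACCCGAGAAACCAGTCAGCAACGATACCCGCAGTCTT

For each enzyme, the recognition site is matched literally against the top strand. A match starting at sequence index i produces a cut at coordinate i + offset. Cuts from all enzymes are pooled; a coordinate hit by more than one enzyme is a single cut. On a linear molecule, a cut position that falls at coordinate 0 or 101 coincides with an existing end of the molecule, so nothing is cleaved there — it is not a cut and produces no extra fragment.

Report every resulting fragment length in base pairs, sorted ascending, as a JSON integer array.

Per-enzyme occurrences:
  HnxIV TACCCG/6: at [26, 42, 63, 88] ⇒ [32, 48, 69, 94]
  QalIII AGAAA/5: at [17, 33, 69] ⇒ [22, 38, 74]
  UxaIV CAGTC/5: at [51, 75, 94] ⇒ [56, 80, 99]
  FykX (ATATG, off=4): no sites
  XjeI ACGT/3: at [4] ⇒ [7]

Pooled cuts: [7, 22, 32, 38, 48, 56, 69, 74, 80, 94, 99]

Fragments:
  [0,7): 7 bp
  [7,22): 15 bp
  [22,32): 10 bp
  [32,38): 6 bp
  [38,48): 10 bp
  [48,56): 8 bp
  [56,69): 13 bp
  [69,74): 5 bp
  [74,80): 6 bp
  [80,94): 14 bp
  [94,99): 5 bp
  [99,101): 2 bp

[2,5,5,6,6,7,8,10,10,13,14,15]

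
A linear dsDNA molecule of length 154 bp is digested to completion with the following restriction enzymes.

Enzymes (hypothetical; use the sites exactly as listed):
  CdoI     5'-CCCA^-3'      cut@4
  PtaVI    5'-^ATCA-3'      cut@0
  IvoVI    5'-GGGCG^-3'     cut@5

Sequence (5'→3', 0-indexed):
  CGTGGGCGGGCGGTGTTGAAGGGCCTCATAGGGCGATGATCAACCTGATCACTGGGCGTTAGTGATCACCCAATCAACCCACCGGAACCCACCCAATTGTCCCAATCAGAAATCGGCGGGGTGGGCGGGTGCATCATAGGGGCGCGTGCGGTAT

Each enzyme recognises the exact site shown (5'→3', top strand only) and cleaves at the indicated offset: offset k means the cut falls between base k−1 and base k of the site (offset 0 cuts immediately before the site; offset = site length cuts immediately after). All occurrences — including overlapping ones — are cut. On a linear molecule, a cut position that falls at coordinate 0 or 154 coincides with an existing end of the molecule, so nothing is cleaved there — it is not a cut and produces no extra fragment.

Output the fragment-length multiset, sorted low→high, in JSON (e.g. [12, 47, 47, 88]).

Scan for sites:
  CdoI CCCA/4: at [68, 77, 87, 91, 100] ⇒ [72, 81, 91, 95, 104]
  PtaVI ATCA/0: at [38, 47, 64, 72, 104, 132] ⇒ [38, 47, 64, 72, 104, 132]
  IvoVI GGGCG/5: at [3, 7, 30, 53, 122, 139] ⇒ [8, 12, 35, 58, 127, 144]

All cut coordinates (distinct, sorted): [8, 12, 35, 38, 47, 58, 64, 72, 81, 91, 95, 104, 127, 132, 144]

Fragments:
  [0,8): 8 bp
  [8,12): 4 bp
  [12,35): 23 bp
  [35,38): 3 bp
  [38,47): 9 bp
  [47,58): 11 bp
  [58,64): 6 bp
  [64,72): 8 bp
  [72,81): 9 bp
  [81,91): 10 bp
  [91,95): 4 bp
  [95,104): 9 bp
  [104,127): 23 bp
  [127,132): 5 bp
  [132,144): 12 bp
  [144,154): 10 bp

[3,4,4,5,6,8,8,9,9,9,10,10,11,12,23,23]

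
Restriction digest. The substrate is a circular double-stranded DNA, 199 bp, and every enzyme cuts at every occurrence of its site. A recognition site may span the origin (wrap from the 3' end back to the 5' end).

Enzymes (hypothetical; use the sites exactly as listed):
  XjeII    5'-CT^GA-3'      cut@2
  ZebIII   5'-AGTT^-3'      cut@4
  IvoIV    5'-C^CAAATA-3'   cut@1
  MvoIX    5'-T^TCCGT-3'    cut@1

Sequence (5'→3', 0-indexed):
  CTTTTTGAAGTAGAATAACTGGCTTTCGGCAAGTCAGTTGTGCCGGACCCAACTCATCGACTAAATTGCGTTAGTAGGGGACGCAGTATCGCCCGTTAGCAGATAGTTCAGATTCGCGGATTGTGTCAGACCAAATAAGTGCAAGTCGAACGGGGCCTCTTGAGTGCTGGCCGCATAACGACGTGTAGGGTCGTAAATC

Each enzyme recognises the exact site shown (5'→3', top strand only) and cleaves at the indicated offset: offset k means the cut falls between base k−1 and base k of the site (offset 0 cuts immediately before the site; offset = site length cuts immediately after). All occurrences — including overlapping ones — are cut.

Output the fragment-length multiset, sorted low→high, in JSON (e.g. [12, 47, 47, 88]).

[23,69,107]

Site scan:
  XjeII (CTGA, off=2): no sites
  ZebIII AGTT/4: at [35, 104] ⇒ [39, 108]
  IvoIV CCAAATA/1: at [130] ⇒ [131]
  MvoIX (TTCCGT, off=1): no sites

Pooled cuts: [39, 108, 131]

Fragments:
  39→108: 69 bp
  108→131: 23 bp
  131→39 (wrap): 199-131+39 = 107 bp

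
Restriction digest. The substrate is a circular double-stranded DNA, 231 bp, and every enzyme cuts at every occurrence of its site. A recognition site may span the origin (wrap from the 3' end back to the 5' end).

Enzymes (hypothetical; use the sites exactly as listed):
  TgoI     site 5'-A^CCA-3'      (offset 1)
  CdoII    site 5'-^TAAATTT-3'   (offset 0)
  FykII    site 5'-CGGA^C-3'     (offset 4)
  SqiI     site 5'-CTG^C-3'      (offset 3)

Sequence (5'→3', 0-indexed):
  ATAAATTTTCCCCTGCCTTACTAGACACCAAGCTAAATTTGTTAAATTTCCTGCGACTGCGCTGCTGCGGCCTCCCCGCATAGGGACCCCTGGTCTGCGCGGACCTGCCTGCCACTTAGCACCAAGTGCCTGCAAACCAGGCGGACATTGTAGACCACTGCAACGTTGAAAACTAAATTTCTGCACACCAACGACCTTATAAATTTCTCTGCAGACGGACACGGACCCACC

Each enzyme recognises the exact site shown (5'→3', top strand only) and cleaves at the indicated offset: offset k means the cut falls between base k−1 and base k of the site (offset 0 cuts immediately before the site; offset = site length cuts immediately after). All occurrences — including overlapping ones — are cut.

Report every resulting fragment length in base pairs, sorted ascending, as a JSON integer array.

Per-enzyme occurrences:
  TgoI ACCA/1: at [26, 120, 135, 153, 186, 228] ⇒ [27, 121, 136, 154, 187, 229]
  CdoII TAAATTT/0: at [1, 33, 42, 173, 199] ⇒ [1, 33, 42, 173, 199]
  FykII CGGAC/4: at [99, 141, 215, 221] ⇒ [103, 145, 219, 225]
  SqiI CTGC/3: at [12, 50, 56, 61, 64, 94, 104, 108, 129, 157, 180, 208] ⇒ [15, 53, 59, 64, 67, 97, 107, 111, 132, 160, 183, 211]

Pooled cuts: [1, 15, 27, 33, 42, 53, 59, 64, 67, 97, 103, 107, 111, 121, 132, 136, 145, 154, 160, 173, 183, 187, 199, 211, 219, 225, 229]

Fragment lengths:
  1→15: 14 bp
  15→27: 12 bp
  27→33: 6 bp
  33→42: 9 bp
  42→53: 11 bp
  53→59: 6 bp
  59→64: 5 bp
  64→67: 3 bp
  67→97: 30 bp
  97→103: 6 bp
  103→107: 4 bp
  107→111: 4 bp
  111→121: 10 bp
  121→132: 11 bp
  132→136: 4 bp
  136→145: 9 bp
  145→154: 9 bp
  154→160: 6 bp
  160→173: 13 bp
  173→183: 10 bp
  183→187: 4 bp
  187→199: 12 bp
  199→211: 12 bp
  211→219: 8 bp
  219→225: 6 bp
  225→229: 4 bp
  229→1 (wrap): 231-229+1 = 3 bp

[3,3,4,4,4,4,4,5,6,6,6,6,6,8,9,9,9,10,10,11,11,12,12,12,13,14,30]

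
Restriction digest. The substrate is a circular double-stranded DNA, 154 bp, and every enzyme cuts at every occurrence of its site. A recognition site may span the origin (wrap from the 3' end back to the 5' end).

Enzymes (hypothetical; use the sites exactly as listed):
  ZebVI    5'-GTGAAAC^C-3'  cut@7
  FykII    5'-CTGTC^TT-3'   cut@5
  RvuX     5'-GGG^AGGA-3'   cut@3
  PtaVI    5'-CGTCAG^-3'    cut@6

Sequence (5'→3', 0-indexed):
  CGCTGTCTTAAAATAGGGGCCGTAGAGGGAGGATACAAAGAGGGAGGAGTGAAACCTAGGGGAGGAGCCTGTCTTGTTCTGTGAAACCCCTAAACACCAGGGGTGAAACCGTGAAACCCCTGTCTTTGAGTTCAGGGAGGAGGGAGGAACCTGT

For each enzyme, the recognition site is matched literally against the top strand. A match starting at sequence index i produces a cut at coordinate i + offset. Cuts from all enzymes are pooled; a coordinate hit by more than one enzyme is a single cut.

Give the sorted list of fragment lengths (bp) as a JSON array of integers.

Per-enzyme occurrences:
  ZebVI (GTGAAACC, off=7): starts [48, 80, 102, 110] → cuts [55, 87, 109, 117]
  FykII (CTGTCTT, off=5): starts [2, 68, 119] → cuts [7, 73, 124]
  RvuX (GGGAGGA, off=3): starts [26, 41, 59, 134, 141] → cuts [29, 44, 62, 137, 144]
  PtaVI (CGTCAG, off=6): no sites

Pooled cuts: [7, 29, 44, 55, 62, 73, 87, 109, 117, 124, 137, 144]

Fragments:
  7→29: 22 bp
  29→44: 15 bp
  44→55: 11 bp
  55→62: 7 bp
  62→73: 11 bp
  73→87: 14 bp
  87→109: 22 bp
  109→117: 8 bp
  117→124: 7 bp
  124→137: 13 bp
  137→144: 7 bp
  144→7 (wrap): 154-144+7 = 17 bp

[7,7,7,8,11,11,13,14,15,17,22,22]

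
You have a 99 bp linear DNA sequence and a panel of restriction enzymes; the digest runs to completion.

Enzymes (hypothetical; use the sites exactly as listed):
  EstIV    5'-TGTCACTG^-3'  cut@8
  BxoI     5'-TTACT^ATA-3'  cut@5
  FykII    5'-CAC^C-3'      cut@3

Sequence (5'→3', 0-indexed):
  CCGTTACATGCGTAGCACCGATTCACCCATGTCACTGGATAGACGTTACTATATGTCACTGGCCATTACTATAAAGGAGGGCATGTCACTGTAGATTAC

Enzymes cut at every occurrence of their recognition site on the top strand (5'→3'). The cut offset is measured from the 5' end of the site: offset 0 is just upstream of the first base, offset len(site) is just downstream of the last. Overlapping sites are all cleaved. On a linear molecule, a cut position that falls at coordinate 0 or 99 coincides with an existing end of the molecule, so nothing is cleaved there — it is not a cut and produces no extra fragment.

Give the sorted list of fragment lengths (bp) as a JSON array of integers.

[8,8,9,11,11,13,18,21]

Site scan:
  EstIV (TGTCACTG, off=8): starts [29, 53, 83] → cuts [37, 61, 91]
  BxoI (TTACTATA, off=5): starts [45, 65] → cuts [50, 70]
  FykII (CACC, off=3): starts [15, 23] → cuts [18, 26]

Pooled cuts: [18, 26, 37, 50, 61, 70, 91]

Fragment lengths:
  [0,18): 18 bp
  [18,26): 8 bp
  [26,37): 11 bp
  [37,50): 13 bp
  [50,61): 11 bp
  [61,70): 9 bp
  [70,91): 21 bp
  [91,99): 8 bp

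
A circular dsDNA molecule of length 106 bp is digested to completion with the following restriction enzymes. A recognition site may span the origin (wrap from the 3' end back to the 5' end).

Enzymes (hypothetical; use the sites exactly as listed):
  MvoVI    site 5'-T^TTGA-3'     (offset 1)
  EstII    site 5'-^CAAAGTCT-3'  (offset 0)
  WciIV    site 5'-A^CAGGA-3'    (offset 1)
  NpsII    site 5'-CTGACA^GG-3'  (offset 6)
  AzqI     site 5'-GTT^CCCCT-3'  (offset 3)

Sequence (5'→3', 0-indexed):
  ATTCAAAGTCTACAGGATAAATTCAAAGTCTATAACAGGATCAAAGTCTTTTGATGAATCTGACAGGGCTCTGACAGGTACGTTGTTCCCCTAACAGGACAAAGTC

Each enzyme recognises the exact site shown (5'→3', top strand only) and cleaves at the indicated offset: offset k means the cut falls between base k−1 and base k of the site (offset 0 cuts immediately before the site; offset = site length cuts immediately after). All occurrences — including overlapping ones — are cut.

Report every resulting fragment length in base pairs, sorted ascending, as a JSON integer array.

[6,7,9,9,11,11,11,12,15,15]

Per-enzyme occurrences:
  MvoVI TTTGA/1: at [49] ⇒ [50]
  EstII CAAAGTCT/0: at [3, 23, 41] ⇒ [3, 23, 41]
  WciIV ACAGGA/1: at [11, 34, 93] ⇒ [12, 35, 94]
  NpsII CTGACAGG/6: at [59, 70] ⇒ [65, 76]
  AzqI GTTCCCCT/3: at [84] ⇒ [87]

Pooled cuts: [3, 12, 23, 35, 41, 50, 65, 76, 87, 94]

Fragments:
  3→12: 9 bp
  12→23: 11 bp
  23→35: 12 bp
  35→41: 6 bp
  41→50: 9 bp
  50→65: 15 bp
  65→76: 11 bp
  76→87: 11 bp
  87→94: 7 bp
  94→3 (wrap): 106-94+3 = 15 bp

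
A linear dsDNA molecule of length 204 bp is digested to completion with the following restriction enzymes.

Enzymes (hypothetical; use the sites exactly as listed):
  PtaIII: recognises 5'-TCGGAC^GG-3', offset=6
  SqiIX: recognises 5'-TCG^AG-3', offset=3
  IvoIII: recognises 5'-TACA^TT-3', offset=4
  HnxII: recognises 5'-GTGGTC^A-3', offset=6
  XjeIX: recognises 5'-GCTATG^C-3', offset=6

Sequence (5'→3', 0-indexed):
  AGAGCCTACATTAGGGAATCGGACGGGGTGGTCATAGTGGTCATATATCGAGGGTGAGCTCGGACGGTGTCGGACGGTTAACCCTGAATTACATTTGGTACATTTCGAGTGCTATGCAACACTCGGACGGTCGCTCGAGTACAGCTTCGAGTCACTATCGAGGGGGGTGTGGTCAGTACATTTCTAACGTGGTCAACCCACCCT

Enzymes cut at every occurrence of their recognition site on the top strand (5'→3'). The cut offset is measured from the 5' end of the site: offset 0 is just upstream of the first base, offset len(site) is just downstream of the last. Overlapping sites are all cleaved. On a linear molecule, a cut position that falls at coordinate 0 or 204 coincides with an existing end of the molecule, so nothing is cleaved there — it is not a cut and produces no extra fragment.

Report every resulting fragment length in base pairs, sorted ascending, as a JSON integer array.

Per-enzyme occurrences:
  PtaIII TCGGACGG/6: at [18, 59, 69, 122] ⇒ [24, 65, 75, 128]
  SqiIX TCGAG/3: at [47, 104, 134, 146, 157] ⇒ [50, 107, 137, 149, 160]
  IvoIII TACATT/4: at [6, 89, 98, 176] ⇒ [10, 93, 102, 180]
  HnxII GTGGTCA/6: at [27, 36, 168, 188] ⇒ [33, 42, 174, 194]
  XjeIX GCTATGC/6: at [110] ⇒ [116]

All cut coordinates (distinct, sorted): [10, 24, 33, 42, 50, 65, 75, 93, 102, 107, 116, 128, 137, 149, 160, 174, 180, 194]

Fragment lengths:
  [0,10): 10 bp
  [10,24): 14 bp
  [24,33): 9 bp
  [33,42): 9 bp
  [42,50): 8 bp
  [50,65): 15 bp
  [65,75): 10 bp
  [75,93): 18 bp
  [93,102): 9 bp
  [102,107): 5 bp
  [107,116): 9 bp
  [116,128): 12 bp
  [128,137): 9 bp
  [137,149): 12 bp
  [149,160): 11 bp
  [160,174): 14 bp
  [174,180): 6 bp
  [180,194): 14 bp
  [194,204): 10 bp

[5,6,8,9,9,9,9,9,10,10,10,11,12,12,14,14,14,15,18]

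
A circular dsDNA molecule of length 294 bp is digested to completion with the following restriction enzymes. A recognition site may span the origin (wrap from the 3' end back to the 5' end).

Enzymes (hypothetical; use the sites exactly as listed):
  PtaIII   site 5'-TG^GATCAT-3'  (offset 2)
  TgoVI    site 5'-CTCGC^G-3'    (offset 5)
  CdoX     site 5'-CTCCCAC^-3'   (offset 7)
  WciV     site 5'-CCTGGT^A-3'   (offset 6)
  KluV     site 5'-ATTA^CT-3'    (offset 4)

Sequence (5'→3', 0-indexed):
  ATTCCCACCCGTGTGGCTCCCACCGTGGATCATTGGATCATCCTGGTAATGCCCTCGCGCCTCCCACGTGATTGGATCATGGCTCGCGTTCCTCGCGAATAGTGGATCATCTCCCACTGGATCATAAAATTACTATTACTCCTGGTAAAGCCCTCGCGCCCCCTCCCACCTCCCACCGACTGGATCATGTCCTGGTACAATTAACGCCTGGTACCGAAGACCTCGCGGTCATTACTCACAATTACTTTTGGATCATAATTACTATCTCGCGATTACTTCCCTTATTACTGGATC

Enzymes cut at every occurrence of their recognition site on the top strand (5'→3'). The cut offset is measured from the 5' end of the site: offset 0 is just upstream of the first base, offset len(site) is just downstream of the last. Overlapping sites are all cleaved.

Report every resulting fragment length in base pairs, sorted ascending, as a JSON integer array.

Scan for sites:
  PtaIII TGGATCAT/2: at [25, 33, 72, 102, 117, 180, 248, 288] ⇒ [27, 35, 74, 104, 119, 182, 250, 290]
  TgoVI CTCGCG/5: at [53, 82, 91, 152, 221, 265] ⇒ [58, 87, 96, 157, 226, 270]
  CdoX CTCCCAC/7: at [16, 60, 110, 162, 169] ⇒ [23, 67, 117, 169, 176]
  WciV CCTGGTA/6: at [41, 140, 190, 206] ⇒ [47, 146, 196, 212]
  KluV ATTACT/4: at [128, 134, 230, 240, 257, 271, 283] ⇒ [132, 138, 234, 244, 261, 275, 287]

All cut coordinates (distinct, sorted): [23, 27, 35, 47, 58, 67, 74, 87, 96, 104, 117, 119, 132, 138, 146, 157, 169, 176, 182, 196, 212, 226, 234, 244, 250, 261, 270, 275, 287, 290]

Fragments:
  23→27: 4 bp
  27→35: 8 bp
  35→47: 12 bp
  47→58: 11 bp
  58→67: 9 bp
  67→74: 7 bp
  74→87: 13 bp
  87→96: 9 bp
  96→104: 8 bp
  104→117: 13 bp
  117→119: 2 bp
  119→132: 13 bp
  132→138: 6 bp
  138→146: 8 bp
  146→157: 11 bp
  157→169: 12 bp
  169→176: 7 bp
  176→182: 6 bp
  182→196: 14 bp
  196→212: 16 bp
  212→226: 14 bp
  226→234: 8 bp
  234→244: 10 bp
  244→250: 6 bp
  250→261: 11 bp
  261→270: 9 bp
  270→275: 5 bp
  275→287: 12 bp
  287→290: 3 bp
  290→23 (wrap): 294-290+23 = 27 bp

[2,3,4,5,6,6,6,7,7,8,8,8,8,9,9,9,10,11,11,11,12,12,12,13,13,13,14,14,16,27]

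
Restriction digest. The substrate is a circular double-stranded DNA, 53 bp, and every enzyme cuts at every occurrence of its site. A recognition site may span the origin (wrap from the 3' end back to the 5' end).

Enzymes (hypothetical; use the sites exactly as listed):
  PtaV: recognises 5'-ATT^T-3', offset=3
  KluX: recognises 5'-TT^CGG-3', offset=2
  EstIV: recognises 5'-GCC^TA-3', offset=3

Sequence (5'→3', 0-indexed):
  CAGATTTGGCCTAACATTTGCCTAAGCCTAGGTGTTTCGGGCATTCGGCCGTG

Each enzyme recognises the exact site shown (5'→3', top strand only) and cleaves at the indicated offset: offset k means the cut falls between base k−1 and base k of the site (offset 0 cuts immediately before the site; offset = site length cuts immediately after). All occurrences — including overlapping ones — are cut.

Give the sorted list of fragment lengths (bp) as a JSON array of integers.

Scan for sites:
  PtaV (ATTT, off=3): starts [3, 15] → cuts [6, 18]
  KluX (TTCGG, off=2): starts [35, 43] → cuts [37, 45]
  EstIV (GCCTA, off=3): starts [8, 19, 25] → cuts [11, 22, 28]

Pooled cuts: [6, 11, 18, 22, 28, 37, 45]

Fragment lengths:
  6→11: 5 bp
  11→18: 7 bp
  18→22: 4 bp
  22→28: 6 bp
  28→37: 9 bp
  37→45: 8 bp
  45→6 (wrap): 53-45+6 = 14 bp

[4,5,6,7,8,9,14]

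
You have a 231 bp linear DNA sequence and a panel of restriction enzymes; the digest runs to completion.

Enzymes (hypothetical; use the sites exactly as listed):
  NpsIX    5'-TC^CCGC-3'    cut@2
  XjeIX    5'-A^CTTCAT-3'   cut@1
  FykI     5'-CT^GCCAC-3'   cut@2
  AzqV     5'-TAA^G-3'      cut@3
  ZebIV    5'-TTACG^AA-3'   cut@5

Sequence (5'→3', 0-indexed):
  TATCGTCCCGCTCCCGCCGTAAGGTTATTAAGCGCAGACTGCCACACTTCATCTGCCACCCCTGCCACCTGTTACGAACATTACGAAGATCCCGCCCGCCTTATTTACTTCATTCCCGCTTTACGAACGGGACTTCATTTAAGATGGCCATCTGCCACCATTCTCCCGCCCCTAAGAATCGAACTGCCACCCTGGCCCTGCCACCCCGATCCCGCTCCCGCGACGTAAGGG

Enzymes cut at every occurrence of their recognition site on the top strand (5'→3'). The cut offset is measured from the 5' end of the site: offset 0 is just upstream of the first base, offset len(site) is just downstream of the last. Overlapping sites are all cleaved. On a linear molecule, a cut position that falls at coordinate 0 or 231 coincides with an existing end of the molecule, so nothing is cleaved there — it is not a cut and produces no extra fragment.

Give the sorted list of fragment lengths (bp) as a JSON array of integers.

[3,6,6,6,6,7,7,8,8,9,9,9,9,9,10,10,10,10,11,11,12,12,13,14,16]

Scan for sites:
  NpsIX TCCCGC/2: at [5, 11, 89, 113, 163, 209, 215] ⇒ [7, 13, 91, 115, 165, 211, 217]
  XjeIX ACTTCAT/1: at [45, 106, 131] ⇒ [46, 107, 132]
  FykI CTGCCAC/2: at [38, 52, 61, 151, 183, 197] ⇒ [40, 54, 63, 153, 185, 199]
  AzqV TAAG/3: at [19, 28, 139, 172, 225] ⇒ [22, 31, 142, 175, 228]
  ZebIV TTACGAA/5: at [71, 80, 120] ⇒ [76, 85, 125]

All cut coordinates (distinct, sorted): [7, 13, 22, 31, 40, 46, 54, 63, 76, 85, 91, 107, 115, 125, 132, 142, 153, 165, 175, 185, 199, 211, 217, 228]

Fragments:
  [0,7): 7 bp
  [7,13): 6 bp
  [13,22): 9 bp
  [22,31): 9 bp
  [31,40): 9 bp
  [40,46): 6 bp
  [46,54): 8 bp
  [54,63): 9 bp
  [63,76): 13 bp
  [76,85): 9 bp
  [85,91): 6 bp
  [91,107): 16 bp
  [107,115): 8 bp
  [115,125): 10 bp
  [125,132): 7 bp
  [132,142): 10 bp
  [142,153): 11 bp
  [153,165): 12 bp
  [165,175): 10 bp
  [175,185): 10 bp
  [185,199): 14 bp
  [199,211): 12 bp
  [211,217): 6 bp
  [217,228): 11 bp
  [228,231): 3 bp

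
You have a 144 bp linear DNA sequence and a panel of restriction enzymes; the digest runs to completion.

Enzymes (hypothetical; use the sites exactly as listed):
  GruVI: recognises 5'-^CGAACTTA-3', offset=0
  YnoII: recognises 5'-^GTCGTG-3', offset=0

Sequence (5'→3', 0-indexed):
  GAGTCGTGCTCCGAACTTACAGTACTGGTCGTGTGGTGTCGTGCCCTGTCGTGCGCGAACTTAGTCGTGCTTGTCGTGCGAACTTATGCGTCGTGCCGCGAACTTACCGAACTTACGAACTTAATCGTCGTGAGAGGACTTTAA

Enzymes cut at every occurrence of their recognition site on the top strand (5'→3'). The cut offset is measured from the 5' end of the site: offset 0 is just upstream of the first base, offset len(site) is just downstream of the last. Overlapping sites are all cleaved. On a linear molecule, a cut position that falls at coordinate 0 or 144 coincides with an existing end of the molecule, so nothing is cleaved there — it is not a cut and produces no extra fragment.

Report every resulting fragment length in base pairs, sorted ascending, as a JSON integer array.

[2,6,8,8,8,9,9,9,9,10,10,11,11,16,18]

Site scan:
  GruVI CGAACTTA/0: at [11, 55, 78, 98, 107, 115] ⇒ [11, 55, 78, 98, 107, 115]
  YnoII GTCGTG/0: at [2, 27, 37, 47, 63, 72, 89, 126] ⇒ [2, 27, 37, 47, 63, 72, 89, 126]

Pooled cuts: [2, 11, 27, 37, 47, 55, 63, 72, 78, 89, 98, 107, 115, 126]

Fragment lengths:
  [0,2): 2 bp
  [2,11): 9 bp
  [11,27): 16 bp
  [27,37): 10 bp
  [37,47): 10 bp
  [47,55): 8 bp
  [55,63): 8 bp
  [63,72): 9 bp
  [72,78): 6 bp
  [78,89): 11 bp
  [89,98): 9 bp
  [98,107): 9 bp
  [107,115): 8 bp
  [115,126): 11 bp
  [126,144): 18 bp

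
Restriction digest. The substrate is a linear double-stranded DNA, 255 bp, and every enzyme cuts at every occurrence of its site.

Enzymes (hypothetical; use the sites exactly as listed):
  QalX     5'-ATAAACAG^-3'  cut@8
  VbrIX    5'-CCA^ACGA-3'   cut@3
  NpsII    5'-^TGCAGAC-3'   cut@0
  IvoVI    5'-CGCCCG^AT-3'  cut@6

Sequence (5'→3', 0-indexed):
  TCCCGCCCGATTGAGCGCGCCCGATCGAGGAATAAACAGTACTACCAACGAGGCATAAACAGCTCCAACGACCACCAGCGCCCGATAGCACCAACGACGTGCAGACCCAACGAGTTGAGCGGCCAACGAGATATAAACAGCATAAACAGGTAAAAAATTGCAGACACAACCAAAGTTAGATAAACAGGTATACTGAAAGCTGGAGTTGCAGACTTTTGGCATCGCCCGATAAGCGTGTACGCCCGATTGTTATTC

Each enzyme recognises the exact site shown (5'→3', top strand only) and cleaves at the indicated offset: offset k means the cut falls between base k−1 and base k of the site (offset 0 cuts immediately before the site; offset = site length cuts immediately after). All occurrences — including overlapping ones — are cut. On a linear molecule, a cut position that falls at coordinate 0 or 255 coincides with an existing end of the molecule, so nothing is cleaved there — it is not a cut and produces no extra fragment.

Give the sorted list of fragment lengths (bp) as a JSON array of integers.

Site scan:
  QalX ATAAACAG/8: at [31, 54, 132, 141, 179] ⇒ [39, 62, 140, 149, 187]
  VbrIX CCAACGA/3: at [44, 64, 90, 106, 122] ⇒ [47, 67, 93, 109, 125]
  NpsII TGCAGAC/0: at [99, 158, 206] ⇒ [99, 158, 206]
  IvoVI CGCCCGAT/6: at [3, 17, 78, 222, 239] ⇒ [9, 23, 84, 228, 245]

Pooled cuts: [9, 23, 39, 47, 62, 67, 84, 93, 99, 109, 125, 140, 149, 158, 187, 206, 228, 245]

Fragment lengths:
  [0,9): 9 bp
  [9,23): 14 bp
  [23,39): 16 bp
  [39,47): 8 bp
  [47,62): 15 bp
  [62,67): 5 bp
  [67,84): 17 bp
  [84,93): 9 bp
  [93,99): 6 bp
  [99,109): 10 bp
  [109,125): 16 bp
  [125,140): 15 bp
  [140,149): 9 bp
  [149,158): 9 bp
  [158,187): 29 bp
  [187,206): 19 bp
  [206,228): 22 bp
  [228,245): 17 bp
  [245,255): 10 bp

[5,6,8,9,9,9,9,10,10,14,15,15,16,16,17,17,19,22,29]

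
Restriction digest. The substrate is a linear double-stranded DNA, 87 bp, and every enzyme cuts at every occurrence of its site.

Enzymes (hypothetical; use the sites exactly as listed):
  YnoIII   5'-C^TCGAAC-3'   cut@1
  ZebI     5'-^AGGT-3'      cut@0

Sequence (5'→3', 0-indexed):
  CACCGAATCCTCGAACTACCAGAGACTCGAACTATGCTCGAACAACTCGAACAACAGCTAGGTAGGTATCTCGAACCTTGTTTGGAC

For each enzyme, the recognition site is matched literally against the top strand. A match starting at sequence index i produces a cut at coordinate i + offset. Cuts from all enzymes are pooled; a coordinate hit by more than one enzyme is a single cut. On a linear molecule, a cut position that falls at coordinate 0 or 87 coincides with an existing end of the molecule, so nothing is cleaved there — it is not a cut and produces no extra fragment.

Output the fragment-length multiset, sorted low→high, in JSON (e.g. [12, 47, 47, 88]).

[4,7,9,10,11,13,16,17]

Site scan:
  YnoIII CTCGAAC/1: at [9, 25, 36, 45, 69] ⇒ [10, 26, 37, 46, 70]
  ZebI AGGT/0: at [59, 63] ⇒ [59, 63]

All cut coordinates (distinct, sorted): [10, 26, 37, 46, 59, 63, 70]

Fragment lengths:
  [0,10): 10 bp
  [10,26): 16 bp
  [26,37): 11 bp
  [37,46): 9 bp
  [46,59): 13 bp
  [59,63): 4 bp
  [63,70): 7 bp
  [70,87): 17 bp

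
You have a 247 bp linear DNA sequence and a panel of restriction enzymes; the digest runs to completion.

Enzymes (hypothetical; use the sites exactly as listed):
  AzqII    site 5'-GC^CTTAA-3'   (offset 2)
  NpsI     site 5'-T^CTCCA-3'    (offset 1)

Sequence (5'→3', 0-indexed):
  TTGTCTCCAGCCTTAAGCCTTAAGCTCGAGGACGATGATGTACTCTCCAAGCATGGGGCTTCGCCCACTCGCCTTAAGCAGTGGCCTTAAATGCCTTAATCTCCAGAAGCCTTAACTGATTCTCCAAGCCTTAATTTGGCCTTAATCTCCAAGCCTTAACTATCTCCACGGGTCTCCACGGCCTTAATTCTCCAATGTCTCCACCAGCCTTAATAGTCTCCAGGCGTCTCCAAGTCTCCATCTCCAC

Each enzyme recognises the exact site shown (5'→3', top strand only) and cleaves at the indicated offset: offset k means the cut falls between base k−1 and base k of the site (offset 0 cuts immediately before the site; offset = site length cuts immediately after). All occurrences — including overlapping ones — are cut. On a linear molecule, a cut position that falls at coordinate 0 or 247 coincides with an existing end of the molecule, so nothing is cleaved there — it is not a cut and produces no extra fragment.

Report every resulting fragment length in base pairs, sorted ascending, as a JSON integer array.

[4,6,6,6,6,7,7,7,8,8,8,9,9,9,9,9,10,10,10,10,11,11,13,26,28]

Scan for sites:
  AzqII (GCCTTAA, off=2): starts [9, 16, 70, 83, 92, 108, 127, 138, 152, 180, 206] → cuts [11, 18, 72, 85, 94, 110, 129, 140, 154, 182, 208]
  NpsI (TCTCCA, off=1): starts [3, 43, 99, 120, 145, 162, 172, 188, 197, 216, 226, 234, 240] → cuts [4, 44, 100, 121, 146, 163, 173, 189, 198, 217, 227, 235, 241]

All cut coordinates (distinct, sorted): [4, 11, 18, 44, 72, 85, 94, 100, 110, 121, 129, 140, 146, 154, 163, 173, 182, 189, 198, 208, 217, 227, 235, 241]

Fragments:
  [0,4): 4 bp
  [4,11): 7 bp
  [11,18): 7 bp
  [18,44): 26 bp
  [44,72): 28 bp
  [72,85): 13 bp
  [85,94): 9 bp
  [94,100): 6 bp
  [100,110): 10 bp
  [110,121): 11 bp
  [121,129): 8 bp
  [129,140): 11 bp
  [140,146): 6 bp
  [146,154): 8 bp
  [154,163): 9 bp
  [163,173): 10 bp
  [173,182): 9 bp
  [182,189): 7 bp
  [189,198): 9 bp
  [198,208): 10 bp
  [208,217): 9 bp
  [217,227): 10 bp
  [227,235): 8 bp
  [235,241): 6 bp
  [241,247): 6 bp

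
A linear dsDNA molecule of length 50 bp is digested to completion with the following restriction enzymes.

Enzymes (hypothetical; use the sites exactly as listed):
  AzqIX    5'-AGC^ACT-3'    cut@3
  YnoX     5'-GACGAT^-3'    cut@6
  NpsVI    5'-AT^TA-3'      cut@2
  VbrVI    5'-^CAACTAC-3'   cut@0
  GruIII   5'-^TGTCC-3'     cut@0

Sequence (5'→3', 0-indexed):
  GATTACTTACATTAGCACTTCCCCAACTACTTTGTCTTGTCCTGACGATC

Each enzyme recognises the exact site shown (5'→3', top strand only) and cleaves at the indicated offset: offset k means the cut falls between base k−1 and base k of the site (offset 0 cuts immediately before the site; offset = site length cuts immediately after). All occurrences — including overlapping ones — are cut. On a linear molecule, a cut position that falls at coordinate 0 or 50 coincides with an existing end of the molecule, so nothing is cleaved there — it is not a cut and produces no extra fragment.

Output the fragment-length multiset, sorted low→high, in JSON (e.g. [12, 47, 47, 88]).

Per-enzyme occurrences:
  AzqIX AGCACT/3: at [13] ⇒ [16]
  YnoX GACGAT/6: at [43] ⇒ [49]
  NpsVI ATTA/2: at [1, 10] ⇒ [3, 12]
  VbrVI CAACTAC/0: at [23] ⇒ [23]
  GruIII TGTCC/0: at [37] ⇒ [37]

Pooled cuts: [3, 12, 16, 23, 37, 49]

Fragment lengths:
  [0,3): 3 bp
  [3,12): 9 bp
  [12,16): 4 bp
  [16,23): 7 bp
  [23,37): 14 bp
  [37,49): 12 bp
  [49,50): 1 bp

[1,3,4,7,9,12,14]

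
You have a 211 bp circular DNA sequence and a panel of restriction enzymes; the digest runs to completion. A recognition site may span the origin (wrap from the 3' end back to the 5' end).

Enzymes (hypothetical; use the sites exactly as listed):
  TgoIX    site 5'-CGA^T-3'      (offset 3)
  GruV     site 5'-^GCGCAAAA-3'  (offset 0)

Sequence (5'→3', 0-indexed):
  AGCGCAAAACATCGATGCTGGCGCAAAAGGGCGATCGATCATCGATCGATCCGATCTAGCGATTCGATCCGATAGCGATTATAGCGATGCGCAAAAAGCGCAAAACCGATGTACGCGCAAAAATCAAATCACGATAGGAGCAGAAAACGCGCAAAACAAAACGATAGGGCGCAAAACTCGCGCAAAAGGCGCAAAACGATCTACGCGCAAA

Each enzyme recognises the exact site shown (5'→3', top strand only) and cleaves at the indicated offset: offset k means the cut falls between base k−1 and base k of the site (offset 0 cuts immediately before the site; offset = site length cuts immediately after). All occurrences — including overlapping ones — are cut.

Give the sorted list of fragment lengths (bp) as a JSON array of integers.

Per-enzyme occurrences:
  TgoIX CGAT/3: at [12, 31, 35, 42, 46, 51, 59, 64, 69, 75, 84, 106, 131, 161, 196] ⇒ [15, 34, 38, 45, 49, 54, 62, 67, 72, 78, 87, 109, 134, 164, 199]
  GruV GCGCAAAA/0: at [1, 20, 88, 97, 114, 148, 168, 179, 188, 204] ⇒ [1, 20, 88, 97, 114, 148, 168, 179, 188, 204]

Pooled cuts: [1, 15, 20, 34, 38, 45, 49, 54, 62, 67, 72, 78, 87, 88, 97, 109, 114, 134, 148, 164, 168, 179, 188, 199, 204]

Fragment lengths:
  1→15: 14 bp
  15→20: 5 bp
  20→34: 14 bp
  34→38: 4 bp
  38→45: 7 bp
  45→49: 4 bp
  49→54: 5 bp
  54→62: 8 bp
  62→67: 5 bp
  67→72: 5 bp
  72→78: 6 bp
  78→87: 9 bp
  87→88: 1 bp
  88→97: 9 bp
  97→109: 12 bp
  109→114: 5 bp
  114→134: 20 bp
  134→148: 14 bp
  148→164: 16 bp
  164→168: 4 bp
  168→179: 11 bp
  179→188: 9 bp
  188→199: 11 bp
  199→204: 5 bp
  204→1 (wrap): 211-204+1 = 8 bp

[1,4,4,4,5,5,5,5,5,5,6,7,8,8,9,9,9,11,11,12,14,14,14,16,20]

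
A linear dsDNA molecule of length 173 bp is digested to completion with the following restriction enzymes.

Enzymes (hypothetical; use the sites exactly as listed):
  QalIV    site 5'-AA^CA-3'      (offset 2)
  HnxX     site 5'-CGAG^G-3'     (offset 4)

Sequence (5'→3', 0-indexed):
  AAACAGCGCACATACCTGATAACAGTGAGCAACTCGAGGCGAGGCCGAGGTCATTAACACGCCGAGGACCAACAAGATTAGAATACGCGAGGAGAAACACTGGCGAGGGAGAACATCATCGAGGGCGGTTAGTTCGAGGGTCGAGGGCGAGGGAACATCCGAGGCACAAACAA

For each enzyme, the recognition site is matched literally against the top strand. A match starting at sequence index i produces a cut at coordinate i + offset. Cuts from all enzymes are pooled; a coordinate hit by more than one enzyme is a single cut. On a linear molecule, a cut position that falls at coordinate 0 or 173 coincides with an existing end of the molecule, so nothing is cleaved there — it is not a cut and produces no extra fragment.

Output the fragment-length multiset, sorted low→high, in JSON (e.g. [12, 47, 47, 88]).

[3,3,4,5,6,6,6,6,6,7,7,8,8,9,10,10,15,16,19,19]

Site scan:
  QalIV AACA/2: at [1, 20, 55, 70, 95, 111, 153, 168] ⇒ [3, 22, 57, 72, 97, 113, 155, 170]
  HnxX CGAGG/4: at [34, 39, 45, 62, 87, 103, 119, 134, 141, 147, 159] ⇒ [38, 43, 49, 66, 91, 107, 123, 138, 145, 151, 163]

All cut coordinates (distinct, sorted): [3, 22, 38, 43, 49, 57, 66, 72, 91, 97, 107, 113, 123, 138, 145, 151, 155, 163, 170]

Fragment lengths:
  [0,3): 3 bp
  [3,22): 19 bp
  [22,38): 16 bp
  [38,43): 5 bp
  [43,49): 6 bp
  [49,57): 8 bp
  [57,66): 9 bp
  [66,72): 6 bp
  [72,91): 19 bp
  [91,97): 6 bp
  [97,107): 10 bp
  [107,113): 6 bp
  [113,123): 10 bp
  [123,138): 15 bp
  [138,145): 7 bp
  [145,151): 6 bp
  [151,155): 4 bp
  [155,163): 8 bp
  [163,170): 7 bp
  [170,173): 3 bp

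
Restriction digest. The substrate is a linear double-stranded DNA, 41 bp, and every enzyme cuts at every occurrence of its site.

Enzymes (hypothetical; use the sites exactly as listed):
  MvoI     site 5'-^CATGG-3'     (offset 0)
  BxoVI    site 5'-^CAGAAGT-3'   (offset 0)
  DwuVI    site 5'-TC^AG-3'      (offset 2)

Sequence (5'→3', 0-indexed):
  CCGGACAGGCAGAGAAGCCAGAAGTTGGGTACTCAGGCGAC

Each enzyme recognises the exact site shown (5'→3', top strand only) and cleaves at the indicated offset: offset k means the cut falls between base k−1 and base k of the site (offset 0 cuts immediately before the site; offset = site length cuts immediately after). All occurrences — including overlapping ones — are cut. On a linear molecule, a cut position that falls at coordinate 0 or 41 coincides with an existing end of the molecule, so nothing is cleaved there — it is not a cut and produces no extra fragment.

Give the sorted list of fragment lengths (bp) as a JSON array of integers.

[7,16,18]

Per-enzyme occurrences:
  MvoI (CATGG, off=0): no sites
  BxoVI (CAGAAGT, off=0): starts [18] → cuts [18]
  DwuVI (TCAG, off=2): starts [32] → cuts [34]

All cut coordinates (distinct, sorted): [18, 34]

Fragment lengths:
  [0,18): 18 bp
  [18,34): 16 bp
  [34,41): 7 bp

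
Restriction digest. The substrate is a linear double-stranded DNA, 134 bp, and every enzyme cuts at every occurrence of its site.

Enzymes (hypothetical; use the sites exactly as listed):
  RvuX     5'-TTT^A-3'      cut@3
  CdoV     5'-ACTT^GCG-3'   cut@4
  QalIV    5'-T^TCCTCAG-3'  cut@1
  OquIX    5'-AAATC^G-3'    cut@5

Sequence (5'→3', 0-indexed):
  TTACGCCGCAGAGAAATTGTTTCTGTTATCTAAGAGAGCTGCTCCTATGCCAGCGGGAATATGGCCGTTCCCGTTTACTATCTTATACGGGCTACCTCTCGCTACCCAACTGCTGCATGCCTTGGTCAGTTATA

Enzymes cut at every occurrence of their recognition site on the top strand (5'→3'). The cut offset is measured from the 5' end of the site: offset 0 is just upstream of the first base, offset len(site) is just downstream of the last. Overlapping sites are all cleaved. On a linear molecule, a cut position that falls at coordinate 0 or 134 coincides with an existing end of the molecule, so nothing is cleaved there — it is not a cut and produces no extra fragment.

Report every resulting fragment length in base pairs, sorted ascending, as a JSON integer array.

Site scan:
  RvuX TTTA/3: at [73] ⇒ [76]
  CdoV (ACTTGCG, off=4): no sites
  QalIV (TTCCTCAG, off=1): no sites
  OquIX (AAATCG, off=5): no sites

All cut coordinates (distinct, sorted): [76]

Fragments:
  [0,76): 76 bp
  [76,134): 58 bp

[58,76]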